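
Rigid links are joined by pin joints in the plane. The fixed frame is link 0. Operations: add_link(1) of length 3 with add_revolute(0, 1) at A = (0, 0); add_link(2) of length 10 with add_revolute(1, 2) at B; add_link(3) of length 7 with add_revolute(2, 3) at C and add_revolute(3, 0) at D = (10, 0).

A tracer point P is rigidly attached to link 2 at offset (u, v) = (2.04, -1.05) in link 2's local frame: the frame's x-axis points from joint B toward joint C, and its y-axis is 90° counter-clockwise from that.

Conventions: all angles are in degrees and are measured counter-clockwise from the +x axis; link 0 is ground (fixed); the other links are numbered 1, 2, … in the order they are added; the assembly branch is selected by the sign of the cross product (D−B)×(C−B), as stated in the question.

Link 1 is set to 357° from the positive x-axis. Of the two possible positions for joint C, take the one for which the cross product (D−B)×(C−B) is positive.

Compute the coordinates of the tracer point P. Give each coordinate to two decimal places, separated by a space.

A=(0,0), D=(10.00,0)
B = A + 3.00·(cos357°, sin357°) = (2.9959, -0.1570)
|BD| = 7.0059
circle(B,10.00) ∩ circle(D,7.00): a=7.1427, h=6.9987
  candidates: C₊=(9.9800,7.0000) cross=49.032; C₋=(10.2937,-6.9938) cross=-49.032
  branch + wants cross > 0 → take C=(9.9800,7.0000) (cross=49.032)
ex = (C−B)/|BC| = (0.6984,0.7157); ey = (-0.7157,0.6984)
P = B + 2.04·ex + -1.05·ey = (5.1721,0.5697)

5.17 0.57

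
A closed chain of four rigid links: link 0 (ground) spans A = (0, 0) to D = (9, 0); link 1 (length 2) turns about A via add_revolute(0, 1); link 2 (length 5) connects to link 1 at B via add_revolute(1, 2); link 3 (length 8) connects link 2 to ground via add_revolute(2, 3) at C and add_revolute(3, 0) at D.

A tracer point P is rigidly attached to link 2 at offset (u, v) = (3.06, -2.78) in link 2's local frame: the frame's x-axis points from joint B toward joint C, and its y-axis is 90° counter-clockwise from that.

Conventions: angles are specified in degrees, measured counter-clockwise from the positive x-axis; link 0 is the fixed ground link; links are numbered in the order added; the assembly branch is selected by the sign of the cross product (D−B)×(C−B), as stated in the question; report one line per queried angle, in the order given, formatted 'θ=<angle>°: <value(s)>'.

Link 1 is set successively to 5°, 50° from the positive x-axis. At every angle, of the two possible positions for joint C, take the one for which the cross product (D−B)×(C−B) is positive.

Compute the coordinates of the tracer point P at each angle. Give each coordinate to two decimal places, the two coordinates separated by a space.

A=(0,0), D=(9.00,0)
θ=5°: B = A + 2.00·(cos5°, sin5°) = (1.9924, 0.1743)
θ=5°: |BD| = 7.0098
θ=5°: circle(B,5.00) ∩ circle(D,8.00): a=0.7231, h=4.9474
θ=5°:   candidates: C₊=(2.8383,5.1022) cross=34.680; C₋=(2.5922,-4.7896) cross=-34.680
θ=5°:   branch + wants cross > 0 → take C=(2.8383,5.1022) (cross=34.680)
θ=5°: ex = (C−B)/|BC| = (0.1692,0.9856); ey = (-0.9856,0.1692)
θ=5°: P = B + 3.06·ex + -2.78·ey = (5.2500,2.7199)
θ=50°: B = A + 2.00·(cos50°, sin50°) = (1.2856, 1.5321)
θ=50°: |BD| = 7.8651
θ=50°: circle(B,5.00) ∩ circle(D,8.00): a=1.4532, h=4.7842
θ=50°:   candidates: C₊=(3.6429,5.9415) cross=37.628; C₋=(1.7790,-3.4435) cross=-37.628
θ=50°:   branch + wants cross > 0 → take C=(3.6429,5.9415) (cross=37.628)
θ=50°: ex = (C−B)/|BC| = (0.4715,0.8819); ey = (-0.8819,0.4715)
θ=50°: P = B + 3.06·ex + -2.78·ey = (5.1799,2.9200)

θ=5°: 5.25 2.72
θ=50°: 5.18 2.92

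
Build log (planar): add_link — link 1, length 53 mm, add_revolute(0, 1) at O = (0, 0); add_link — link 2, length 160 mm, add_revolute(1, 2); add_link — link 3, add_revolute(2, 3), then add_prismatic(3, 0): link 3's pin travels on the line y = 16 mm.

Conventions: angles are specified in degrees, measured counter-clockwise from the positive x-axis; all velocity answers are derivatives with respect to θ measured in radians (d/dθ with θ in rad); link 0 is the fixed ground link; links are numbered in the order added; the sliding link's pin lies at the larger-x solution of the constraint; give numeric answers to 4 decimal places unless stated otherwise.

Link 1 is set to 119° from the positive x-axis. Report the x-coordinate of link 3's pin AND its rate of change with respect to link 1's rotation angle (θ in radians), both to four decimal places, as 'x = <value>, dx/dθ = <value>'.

geometry: r = 53 mm, L = 160 mm, e = 16 mm
crank pin P = (r cos θ, r sin θ) = (-25.694910, 46.354844)
h = r sin θ − e = 46.354844 − 16 = 30.354844
x = r cos θ + √(L² − h²) = -25.694910 + 157.094186 = 131.399277
dx/dθ = −r sin θ − h·r cos θ/√(L² − h²) (θ in radians; h = 30.354844) = -41.389893

x = 131.3993, dx/dθ = -41.3899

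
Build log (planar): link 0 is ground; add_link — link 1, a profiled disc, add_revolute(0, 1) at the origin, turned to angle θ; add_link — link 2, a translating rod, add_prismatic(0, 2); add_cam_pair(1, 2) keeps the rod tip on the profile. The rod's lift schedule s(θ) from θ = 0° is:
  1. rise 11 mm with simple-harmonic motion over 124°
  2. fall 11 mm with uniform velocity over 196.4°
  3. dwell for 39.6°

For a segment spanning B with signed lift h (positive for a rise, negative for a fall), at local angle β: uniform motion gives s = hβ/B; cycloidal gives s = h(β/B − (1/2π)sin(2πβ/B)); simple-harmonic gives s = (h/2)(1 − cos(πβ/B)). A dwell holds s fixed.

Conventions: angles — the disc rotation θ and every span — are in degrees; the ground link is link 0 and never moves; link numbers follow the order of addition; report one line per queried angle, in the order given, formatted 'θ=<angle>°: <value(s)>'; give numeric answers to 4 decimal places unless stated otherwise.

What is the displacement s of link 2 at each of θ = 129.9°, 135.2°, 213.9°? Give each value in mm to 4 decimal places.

seg 1 [0°–124°] simple-harmonic, h=11: full span → s += 11 → s = 11.0000
seg 2 [124°–320.4°] uniform, h=-11: θ=129.9° here. β=5.9, B=196.4. -11·5.9/196.4 = -0.3304 → s = 10.6696
seg 2 [124°–320.4°] uniform, h=-11: θ=135.2° here. β=11.2, B=196.4. -11·11.2/196.4 = -0.6273 → s = 10.3727
seg 2 [124°–320.4°] uniform, h=-11: θ=213.9° here. β=89.9, B=196.4. -11·89.9/196.4 = -5.0351 → s = 5.9649

θ=129.9°: 10.6696
θ=135.2°: 10.3727
θ=213.9°: 5.9649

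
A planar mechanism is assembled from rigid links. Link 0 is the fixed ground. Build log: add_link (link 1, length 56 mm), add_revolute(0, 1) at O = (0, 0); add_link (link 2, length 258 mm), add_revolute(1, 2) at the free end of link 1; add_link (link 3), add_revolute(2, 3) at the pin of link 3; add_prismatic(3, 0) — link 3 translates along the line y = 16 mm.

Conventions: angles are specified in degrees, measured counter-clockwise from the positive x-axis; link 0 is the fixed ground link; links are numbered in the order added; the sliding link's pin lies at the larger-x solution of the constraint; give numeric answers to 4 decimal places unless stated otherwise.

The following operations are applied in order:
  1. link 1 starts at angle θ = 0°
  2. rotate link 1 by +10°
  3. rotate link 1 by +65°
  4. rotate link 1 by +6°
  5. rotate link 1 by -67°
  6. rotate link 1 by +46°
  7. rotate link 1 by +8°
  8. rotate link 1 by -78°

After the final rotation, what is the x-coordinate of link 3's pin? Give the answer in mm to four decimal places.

geometry: r = 56 mm, L = 258 mm, e = 16 mm; θ starts at 0°
rotate link 1 by +10°: θ ← 0° +10° = 10°
rotate link 1 by +65°: θ ← 10° +65° = 75°
rotate link 1 by +6°: θ ← 75° +6° = 81°
rotate link 1 by -67°: θ ← 81° -67° = 14°
rotate link 1 by +46°: θ ← 14° +46° = 60°
rotate link 1 by +8°: θ ← 60° +8° = 68°
rotate link 1 by -78°: θ ← 68° -78° = -10°
crank pin P = (r cos θ, r sin θ) = (55.149234, -9.724298)
h = r sin θ − e = -9.724298 − 16 = -25.724298
x = r cos θ + √(L² − h²) = 55.149234 + 256.714356 = 311.863590

311.8636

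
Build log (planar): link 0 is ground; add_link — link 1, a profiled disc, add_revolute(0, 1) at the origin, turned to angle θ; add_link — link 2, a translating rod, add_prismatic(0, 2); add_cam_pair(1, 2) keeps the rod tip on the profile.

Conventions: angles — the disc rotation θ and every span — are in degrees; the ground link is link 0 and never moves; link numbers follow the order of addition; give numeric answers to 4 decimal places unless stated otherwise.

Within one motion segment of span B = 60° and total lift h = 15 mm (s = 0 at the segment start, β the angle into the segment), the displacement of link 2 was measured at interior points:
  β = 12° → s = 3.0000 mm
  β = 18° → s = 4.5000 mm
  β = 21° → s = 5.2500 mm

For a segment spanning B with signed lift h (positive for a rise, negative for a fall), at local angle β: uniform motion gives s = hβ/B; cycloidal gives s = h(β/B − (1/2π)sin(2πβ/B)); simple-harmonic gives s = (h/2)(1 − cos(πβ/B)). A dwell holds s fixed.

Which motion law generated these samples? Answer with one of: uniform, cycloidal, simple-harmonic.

candidates at β/B = r: uniform s = h·r (linear in β); cycloidal s = h·(r − sin(2πr)/(2π)); simple-harmonic s = (h/2)(1 − cos(πr))
β=12°: printed 3.0000 | uniform 3.0000, cycloidal 0.7295, simple-harmonic 1.4324
β=18°: printed 4.5000 | uniform 4.5000, cycloidal 2.2295, simple-harmonic 3.0916
β=21°: printed 5.2500 | uniform 5.2500, cycloidal 3.3186, simple-harmonic 4.0951
only one law matches every sample → uniform

uniform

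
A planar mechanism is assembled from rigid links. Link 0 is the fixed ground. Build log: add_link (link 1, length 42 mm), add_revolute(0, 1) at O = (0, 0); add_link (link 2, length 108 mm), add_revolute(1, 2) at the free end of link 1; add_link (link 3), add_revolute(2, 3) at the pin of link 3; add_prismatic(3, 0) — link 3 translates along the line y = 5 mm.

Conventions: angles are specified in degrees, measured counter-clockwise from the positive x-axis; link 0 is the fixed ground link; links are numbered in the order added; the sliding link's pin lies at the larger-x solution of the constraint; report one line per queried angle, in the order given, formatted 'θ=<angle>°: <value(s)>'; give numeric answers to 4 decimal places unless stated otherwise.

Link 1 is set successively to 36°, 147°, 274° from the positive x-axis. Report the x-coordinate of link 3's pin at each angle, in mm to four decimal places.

geometry: r = 42 mm, L = 108 mm, e = 5 mm
θ=36°: crank pin P = (r cos θ, r sin θ) = (33.978714, 24.686981)
θ=36°: h = r sin θ − e = 24.686981 − 5 = 19.686981
θ=36°: x = r cos θ + √(L² − h²) = 33.978714 + 106.190502 = 140.169216
θ=147°: crank pin P = (r cos θ, r sin θ) = (-35.224164, 22.874839)
θ=147°: h = r sin θ − e = 22.874839 − 5 = 17.874839
θ=147°: x = r cos θ + √(L² − h²) = -35.224164 + 106.510516 = 71.286353
θ=274°: crank pin P = (r cos θ, r sin θ) = (2.929772, -41.897690)
θ=274°: h = r sin θ − e = -41.897690 − 5 = -46.897690
θ=274°: x = r cos θ + √(L² − h²) = 2.929772 + 97.286210 = 100.215982

θ=36°: 140.1692
θ=147°: 71.2864
θ=274°: 100.2160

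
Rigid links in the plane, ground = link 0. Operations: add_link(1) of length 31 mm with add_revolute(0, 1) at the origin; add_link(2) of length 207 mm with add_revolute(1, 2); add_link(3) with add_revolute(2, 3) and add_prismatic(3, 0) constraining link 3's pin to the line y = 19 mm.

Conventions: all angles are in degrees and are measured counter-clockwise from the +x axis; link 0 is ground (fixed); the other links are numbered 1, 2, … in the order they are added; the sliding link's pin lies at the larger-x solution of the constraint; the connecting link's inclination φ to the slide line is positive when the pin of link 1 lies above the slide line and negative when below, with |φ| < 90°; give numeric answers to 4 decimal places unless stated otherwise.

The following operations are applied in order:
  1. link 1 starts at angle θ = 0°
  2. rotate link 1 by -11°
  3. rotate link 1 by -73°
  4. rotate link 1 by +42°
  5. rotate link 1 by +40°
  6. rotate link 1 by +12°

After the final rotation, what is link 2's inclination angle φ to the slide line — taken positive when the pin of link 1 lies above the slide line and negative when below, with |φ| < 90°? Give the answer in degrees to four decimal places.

geometry: r = 31 mm, L = 207 mm, e = 19 mm; θ starts at 0°
rotate link 1 by -11°: θ ← 0° -11° = -11°
rotate link 1 by -73°: θ ← -11° -73° = -84°
rotate link 1 by +42°: θ ← -84° +42° = -42°
rotate link 1 by +40°: θ ← -42° +40° = -2°
rotate link 1 by +12°: θ ← -2° +12° = 10°
h = r sin θ − e = 5.383094 − 19 = -13.616906
sin φ = h / L = -13.616906 / 207 = -0.06578216
φ = arcsin(-0.06578216) = -3.771764°

-3.7718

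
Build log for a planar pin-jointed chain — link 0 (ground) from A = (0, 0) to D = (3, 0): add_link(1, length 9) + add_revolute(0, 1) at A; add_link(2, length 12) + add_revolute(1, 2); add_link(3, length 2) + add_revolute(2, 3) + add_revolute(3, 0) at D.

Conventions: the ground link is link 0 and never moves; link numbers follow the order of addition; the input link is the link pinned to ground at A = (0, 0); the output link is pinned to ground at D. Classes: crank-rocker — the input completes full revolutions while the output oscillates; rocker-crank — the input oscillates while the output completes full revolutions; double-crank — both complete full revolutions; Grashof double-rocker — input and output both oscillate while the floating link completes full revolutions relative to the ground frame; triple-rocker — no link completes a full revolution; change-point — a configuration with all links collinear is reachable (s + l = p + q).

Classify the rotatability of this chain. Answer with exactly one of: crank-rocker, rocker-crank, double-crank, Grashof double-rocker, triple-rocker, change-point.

lengths: ground=3, input=9, coupler=12, output=2
sorted: s=2 (shortest), l=12 (longest), p+q=12
s + l = 14 vs p + q = 12
s + l > p + q → non-Grashof → no link fully rotates → triple-rocker

triple-rocker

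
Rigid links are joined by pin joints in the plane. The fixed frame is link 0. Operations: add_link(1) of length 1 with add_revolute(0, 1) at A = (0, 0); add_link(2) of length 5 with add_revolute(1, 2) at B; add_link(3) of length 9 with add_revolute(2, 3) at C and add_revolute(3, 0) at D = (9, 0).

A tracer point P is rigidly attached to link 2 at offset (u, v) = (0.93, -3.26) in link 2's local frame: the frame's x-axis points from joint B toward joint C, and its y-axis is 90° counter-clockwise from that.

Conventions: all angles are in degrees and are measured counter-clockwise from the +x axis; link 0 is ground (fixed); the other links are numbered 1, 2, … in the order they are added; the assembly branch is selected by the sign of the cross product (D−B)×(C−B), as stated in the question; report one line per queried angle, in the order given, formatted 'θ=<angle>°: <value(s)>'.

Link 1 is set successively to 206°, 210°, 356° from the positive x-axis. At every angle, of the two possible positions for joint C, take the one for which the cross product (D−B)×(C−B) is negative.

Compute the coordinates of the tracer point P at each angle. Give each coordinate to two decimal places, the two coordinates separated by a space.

A=(0,0), D=(9.00,0)
θ=206°: B = A + 1.00·(cos206°, sin206°) = (-0.8988, -0.4384)
θ=206°: |BD| = 9.9085
θ=206°: circle(B,5.00) ∩ circle(D,9.00): a=2.1284, h=4.5244
θ=206°:   candidates: C₊=(1.0273,4.1757) cross=44.830; C₋=(1.4277,-4.8642) cross=-44.830
θ=206°:   branch - wants cross < 0 → take C=(1.4277,-4.8642) (cross=-44.830)
θ=206°: ex = (C−B)/|BC| = (0.4653,-0.8852); ey = (0.8852,0.4653)
θ=206°: P = B + 0.93·ex + -3.26·ey = (-3.3517,-2.7784)
θ=210°: B = A + 1.00·(cos210°, sin210°) = (-0.8660, -0.5000)
θ=210°: |BD| = 9.8787
θ=210°: circle(B,5.00) ∩ circle(D,9.00): a=2.1050, h=4.5353
θ=210°:   candidates: C₊=(1.0067,4.1360) cross=44.803; C₋=(1.4658,-4.9230) cross=-44.803
θ=210°:   branch - wants cross < 0 → take C=(1.4658,-4.9230) (cross=-44.803)
θ=210°: ex = (C−B)/|BC| = (0.4664,-0.8846); ey = (0.8846,0.4664)
θ=210°: P = B + 0.93·ex + -3.26·ey = (-3.3161,-2.8430)
θ=356°: B = A + 1.00·(cos356°, sin356°) = (0.9976, -0.0698)
θ=356°: |BD| = 8.0027
θ=356°: circle(B,5.00) ∩ circle(D,9.00): a=0.5026, h=4.9747
θ=356°:   candidates: C₊=(1.4568,4.9091) cross=39.811; C₋=(1.5435,-5.0399) cross=-39.811
θ=356°:   branch - wants cross < 0 → take C=(1.5435,-5.0399) (cross=-39.811)
θ=356°: ex = (C−B)/|BC| = (0.1092,-0.9940); ey = (0.9940,0.1092)
θ=356°: P = B + 0.93·ex + -3.26·ey = (-2.1414,-1.3501)

θ=206°: -3.35 -2.78
θ=210°: -3.32 -2.84
θ=356°: -2.14 -1.35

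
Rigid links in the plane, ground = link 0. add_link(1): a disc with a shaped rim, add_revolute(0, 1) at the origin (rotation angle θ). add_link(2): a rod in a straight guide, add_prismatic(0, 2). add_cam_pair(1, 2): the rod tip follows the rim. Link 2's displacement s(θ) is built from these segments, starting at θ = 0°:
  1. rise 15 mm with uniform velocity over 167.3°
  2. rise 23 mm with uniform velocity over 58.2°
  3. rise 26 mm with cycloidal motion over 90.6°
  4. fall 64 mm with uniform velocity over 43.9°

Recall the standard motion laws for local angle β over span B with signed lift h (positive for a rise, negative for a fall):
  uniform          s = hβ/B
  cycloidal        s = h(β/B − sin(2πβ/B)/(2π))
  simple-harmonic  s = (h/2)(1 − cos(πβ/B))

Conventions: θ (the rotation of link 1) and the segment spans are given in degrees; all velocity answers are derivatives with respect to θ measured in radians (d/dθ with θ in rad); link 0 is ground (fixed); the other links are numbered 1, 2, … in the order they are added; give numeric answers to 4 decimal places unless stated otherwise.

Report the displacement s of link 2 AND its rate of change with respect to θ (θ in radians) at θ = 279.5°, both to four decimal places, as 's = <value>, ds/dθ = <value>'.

segment 1 (0° to 167.3°, uniform, h = 15) is passed completely: s = 0.0000 + (15) = 15.0000
segment 2 (167.3° to 225.5°, uniform, h = 23) is passed completely: s = 15.0000 + (23) = 38.0000
θ = 279.5° falls in segment 3 (225.5° to 316.1°, cycloidal, h = 26): β = 279.5 − 225.5 = 54°, B = 90.6°; Δs = 26·(0.5960 − sin(2π·0.5960)/(2π)) = 17.8446; s = 38.0000 + 17.8446 = 55.8446
velocity in seg [225.5°–316.1°] (cycloidal), θ in radians: β = 54° = 0.9425 rad, B = 90.6° = 1.5813 rad; ds/dθ = (h/B)(1 − cos(2πβ/B)) = (26/1.5813)(1 − cos(2π·0.5960)) = 29.981877 mm/rad

s = 55.8446, ds/dθ = 29.9819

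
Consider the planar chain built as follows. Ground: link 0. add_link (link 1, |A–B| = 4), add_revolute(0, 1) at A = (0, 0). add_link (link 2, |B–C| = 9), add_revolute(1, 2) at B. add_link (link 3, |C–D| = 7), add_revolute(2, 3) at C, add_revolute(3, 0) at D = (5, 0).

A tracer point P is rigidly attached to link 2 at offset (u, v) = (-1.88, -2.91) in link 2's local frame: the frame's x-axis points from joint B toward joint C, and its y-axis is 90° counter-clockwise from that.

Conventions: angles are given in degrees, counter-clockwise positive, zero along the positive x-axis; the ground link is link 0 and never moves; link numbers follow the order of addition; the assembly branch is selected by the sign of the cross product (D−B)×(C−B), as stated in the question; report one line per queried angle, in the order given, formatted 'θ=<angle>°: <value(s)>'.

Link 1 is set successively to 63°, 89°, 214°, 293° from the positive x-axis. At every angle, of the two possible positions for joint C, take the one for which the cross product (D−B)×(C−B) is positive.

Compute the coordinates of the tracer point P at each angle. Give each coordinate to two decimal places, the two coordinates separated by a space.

A=(0,0), D=(5.00,0)
θ=63°: B = A + 4.00·(cos63°, sin63°) = (1.8160, 3.5640)
θ=63°: |BD| = 4.7792
θ=63°: circle(B,9.00) ∩ circle(D,7.00): a=5.7374, h=6.9341
θ=63°:   candidates: C₊=(10.8095,3.9051) cross=33.139; C₋=(0.4674,-5.3344) cross=-33.139
θ=63°:   branch + wants cross > 0 → take C=(10.8095,3.9051) (cross=33.139)
θ=63°: ex = (C−B)/|BC| = (0.9993,0.0379); ey = (-0.0379,0.9993)
θ=63°: P = B + -1.88·ex + -2.91·ey = (0.0476,0.5849)
θ=89°: B = A + 4.00·(cos89°, sin89°) = (0.0698, 3.9994)
θ=89°: |BD| = 6.3484
θ=89°: circle(B,9.00) ∩ circle(D,7.00): a=5.6945, h=6.9694
θ=89°:   candidates: C₊=(8.8828,5.8244) cross=44.244; C₋=(0.1016,-5.0006) cross=-44.244
θ=89°:   branch + wants cross > 0 → take C=(8.8828,5.8244) (cross=44.244)
θ=89°: ex = (C−B)/|BC| = (0.9792,0.2028); ey = (-0.2028,0.9792)
θ=89°: P = B + -1.88·ex + -2.91·ey = (-1.1810,0.7686)
θ=214°: B = A + 4.00·(cos214°, sin214°) = (-3.3162, -2.2368)
θ=214°: |BD| = 8.6117
θ=214°: circle(B,9.00) ∩ circle(D,7.00): a=6.1638, h=6.5580
θ=214°:   candidates: C₊=(0.9327,5.6971) cross=56.476; C₋=(4.3395,-6.9688) cross=-56.476
θ=214°:   branch + wants cross > 0 → take C=(0.9327,5.6971) (cross=56.476)
θ=214°: ex = (C−B)/|BC| = (0.4721,0.8815); ey = (-0.8815,0.4721)
θ=214°: P = B + -1.88·ex + -2.91·ey = (-1.6384,-5.2679)
θ=293°: B = A + 4.00·(cos293°, sin293°) = (1.5629, -3.6820)
θ=293°: |BD| = 5.0369
θ=293°: circle(B,9.00) ∩ circle(D,7.00): a=5.6950, h=6.9690
θ=293°:   candidates: C₊=(0.3547,5.2365) cross=35.102; C₋=(10.5434,-4.2744) cross=-35.102
θ=293°:   branch + wants cross > 0 → take C=(0.3547,5.2365) (cross=35.102)
θ=293°: ex = (C−B)/|BC| = (-0.1342,0.9909); ey = (-0.9909,-0.1342)
θ=293°: P = B + -1.88·ex + -2.91·ey = (4.6990,-5.1543)

θ=63°: 0.05 0.58
θ=89°: -1.18 0.77
θ=214°: -1.64 -5.27
θ=293°: 4.70 -5.15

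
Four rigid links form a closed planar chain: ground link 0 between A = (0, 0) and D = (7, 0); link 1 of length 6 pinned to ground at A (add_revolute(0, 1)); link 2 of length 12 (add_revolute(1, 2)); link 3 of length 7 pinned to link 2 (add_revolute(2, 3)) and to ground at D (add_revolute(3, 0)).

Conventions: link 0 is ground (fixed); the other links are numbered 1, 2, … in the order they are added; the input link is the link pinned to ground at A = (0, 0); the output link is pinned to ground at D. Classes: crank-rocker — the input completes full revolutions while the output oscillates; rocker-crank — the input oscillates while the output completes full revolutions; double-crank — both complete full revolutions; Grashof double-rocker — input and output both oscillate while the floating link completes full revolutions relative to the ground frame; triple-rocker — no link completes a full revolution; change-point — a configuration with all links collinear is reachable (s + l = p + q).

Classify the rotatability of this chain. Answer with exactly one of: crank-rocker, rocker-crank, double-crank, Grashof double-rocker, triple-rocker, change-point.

lengths: ground=7, input=6, coupler=12, output=7
sorted: s=6 (shortest), l=12 (longest), p+q=14
s + l = 18 vs p + q = 14
s + l > p + q → non-Grashof → no link fully rotates → triple-rocker

triple-rocker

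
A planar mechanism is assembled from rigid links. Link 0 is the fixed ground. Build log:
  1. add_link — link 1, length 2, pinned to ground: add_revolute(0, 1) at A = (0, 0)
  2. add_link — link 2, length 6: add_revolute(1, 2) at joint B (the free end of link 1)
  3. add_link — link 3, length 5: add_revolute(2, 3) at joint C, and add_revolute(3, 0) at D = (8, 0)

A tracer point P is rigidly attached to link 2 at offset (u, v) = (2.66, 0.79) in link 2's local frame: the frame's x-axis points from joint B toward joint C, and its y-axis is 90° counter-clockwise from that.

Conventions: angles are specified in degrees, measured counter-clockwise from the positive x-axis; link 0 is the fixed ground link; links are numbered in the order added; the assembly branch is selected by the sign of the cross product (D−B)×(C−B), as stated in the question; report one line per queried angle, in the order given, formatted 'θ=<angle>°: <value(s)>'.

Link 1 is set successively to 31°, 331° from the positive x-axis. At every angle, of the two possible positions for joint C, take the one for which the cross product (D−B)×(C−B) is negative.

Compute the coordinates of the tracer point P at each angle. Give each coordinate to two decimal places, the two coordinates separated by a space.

A=(0,0), D=(8.00,0)
θ=31°: B = A + 2.00·(cos31°, sin31°) = (1.7143, 1.0301)
θ=31°: |BD| = 6.3695
θ=31°: circle(B,6.00) ∩ circle(D,5.00): a=4.0482, h=4.4285
θ=31°:   candidates: C₊=(6.4255,4.7456) cross=28.207; C₋=(4.9931,-3.9948) cross=-28.207
θ=31°:   branch - wants cross < 0 → take C=(4.9931,-3.9948) (cross=-28.207)
θ=31°: ex = (C−B)/|BC| = (0.5465,-0.8375); ey = (0.8375,0.5465)
θ=31°: P = B + 2.66·ex + 0.79·ey = (3.8295,-0.7659)
θ=331°: B = A + 2.00·(cos331°, sin331°) = (1.7492, -0.9696)
θ=331°: |BD| = 6.3255
θ=331°: circle(B,6.00) ∩ circle(D,5.00): a=4.0323, h=4.4431
θ=331°:   candidates: C₊=(5.0528,4.0390) cross=28.105; C₋=(6.4149,-4.7421) cross=-28.105
θ=331°:   branch - wants cross < 0 → take C=(6.4149,-4.7421) (cross=-28.105)
θ=331°: ex = (C−B)/|BC| = (0.7776,-0.6287); ey = (0.6287,0.7776)
θ=331°: P = B + 2.66·ex + 0.79·ey = (4.3144,-2.0278)

θ=31°: 3.83 -0.77
θ=331°: 4.31 -2.03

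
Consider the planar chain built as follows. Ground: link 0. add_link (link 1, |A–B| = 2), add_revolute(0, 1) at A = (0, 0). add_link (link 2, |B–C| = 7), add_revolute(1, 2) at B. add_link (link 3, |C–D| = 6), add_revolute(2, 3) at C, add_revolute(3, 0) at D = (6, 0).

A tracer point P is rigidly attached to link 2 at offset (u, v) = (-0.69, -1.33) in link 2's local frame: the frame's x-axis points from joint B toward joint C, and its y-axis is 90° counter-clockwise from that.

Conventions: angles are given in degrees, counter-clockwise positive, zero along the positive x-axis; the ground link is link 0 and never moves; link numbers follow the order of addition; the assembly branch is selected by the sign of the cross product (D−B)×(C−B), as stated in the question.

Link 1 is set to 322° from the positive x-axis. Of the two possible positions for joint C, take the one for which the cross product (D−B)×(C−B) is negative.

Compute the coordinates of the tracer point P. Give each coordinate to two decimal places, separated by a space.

A=(0,0), D=(6.00,0)
B = A + 2.00·(cos322°, sin322°) = (1.5760, -1.2313)
|BD| = 4.5921
circle(B,7.00) ∩ circle(D,6.00): a=3.7115, h=5.9350
  candidates: C₊=(3.5602,5.4816) cross=27.254; C₋=(6.7430,-5.9538) cross=-27.254
  branch - wants cross < 0 → take C=(6.7430,-5.9538) (cross=-27.254)
ex = (C−B)/|BC| = (0.7381,-0.6746); ey = (0.6746,0.7381)
P = B + -0.69·ex + -1.33·ey = (0.1694,-1.7476)

0.17 -1.75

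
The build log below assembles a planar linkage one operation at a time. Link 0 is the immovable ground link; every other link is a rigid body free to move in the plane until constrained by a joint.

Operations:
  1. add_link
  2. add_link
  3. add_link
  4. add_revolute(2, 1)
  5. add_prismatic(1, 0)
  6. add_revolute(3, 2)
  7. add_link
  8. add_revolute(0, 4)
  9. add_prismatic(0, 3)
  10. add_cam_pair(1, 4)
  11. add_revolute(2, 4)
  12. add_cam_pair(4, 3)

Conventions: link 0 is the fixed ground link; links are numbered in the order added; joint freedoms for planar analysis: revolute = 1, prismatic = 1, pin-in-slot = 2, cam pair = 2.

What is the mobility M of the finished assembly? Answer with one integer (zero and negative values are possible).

link 0 = ground. State L|J1|J2 = 1|0|0
+link1  2|0|0
+link2  3|0|0
+link3  4|0|0
R(2,1) f=1→J1  4|1|0
P(1,0) f=1→J1  4|2|0
R(3,2) f=1→J1  4|3|0
+link4  5|3|0
R(0,4) f=1→J1  5|4|0
P(0,3) f=1→J1  5|5|0
C(1,4) f=2→J2  5|5|1
R(2,4) f=1→J1  5|6|1
C(4,3) f=2→J2  5|6|2
M = 3(5−1)−2·6−2 = 12−12−2 = -2

M = -2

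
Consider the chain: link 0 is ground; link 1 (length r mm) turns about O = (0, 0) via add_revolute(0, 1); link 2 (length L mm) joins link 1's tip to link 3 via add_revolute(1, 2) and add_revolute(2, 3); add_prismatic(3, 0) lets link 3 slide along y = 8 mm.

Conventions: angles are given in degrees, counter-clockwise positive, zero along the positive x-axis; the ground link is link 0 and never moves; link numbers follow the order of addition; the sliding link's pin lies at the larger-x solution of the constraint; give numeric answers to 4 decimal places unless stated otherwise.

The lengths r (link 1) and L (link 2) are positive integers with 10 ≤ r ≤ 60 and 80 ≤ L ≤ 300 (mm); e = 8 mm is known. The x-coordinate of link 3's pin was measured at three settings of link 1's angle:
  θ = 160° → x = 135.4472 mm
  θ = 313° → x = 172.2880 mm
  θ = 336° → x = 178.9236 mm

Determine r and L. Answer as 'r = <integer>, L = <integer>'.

constraint per measurement: (x − r cos θ)² + (r sin θ − e)² = L²
subtracting the θ₁ and θ₂ equations cancels the r² and L² terms:
r = (x₁² − x₂²) / (2[(x₁cos θ₁ + e sin θ₁) − (x₂cos θ₂ + e sin θ₂)]) = 24.0000 → r = 24
L² = (x₁ − r cos θ₁)² + (r sin θ₁ − e)² = 24963.9875 → L = 158.0000 → L = 158
check at θ₃=336°: x = 178.9236 (printed 178.9236) ✓

r = 24, L = 158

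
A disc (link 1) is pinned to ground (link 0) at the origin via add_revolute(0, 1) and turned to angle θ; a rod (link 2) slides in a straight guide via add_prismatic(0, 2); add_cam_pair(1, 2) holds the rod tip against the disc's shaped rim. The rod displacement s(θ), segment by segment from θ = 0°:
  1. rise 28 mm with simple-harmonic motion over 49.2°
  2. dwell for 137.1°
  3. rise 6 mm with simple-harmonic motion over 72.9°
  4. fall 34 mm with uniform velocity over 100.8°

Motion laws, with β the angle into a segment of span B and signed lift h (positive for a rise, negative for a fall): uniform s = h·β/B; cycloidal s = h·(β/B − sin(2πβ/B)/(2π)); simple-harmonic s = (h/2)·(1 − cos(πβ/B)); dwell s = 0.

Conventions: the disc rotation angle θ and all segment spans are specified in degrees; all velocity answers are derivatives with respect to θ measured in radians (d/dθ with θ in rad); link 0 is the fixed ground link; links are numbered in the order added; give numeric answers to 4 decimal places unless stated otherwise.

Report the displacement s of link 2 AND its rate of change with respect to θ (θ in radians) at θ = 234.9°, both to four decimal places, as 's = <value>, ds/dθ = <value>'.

segment 1 (0° to 49.2°, simple-harmonic, h = 28) is passed completely: s = 0.0000 + (28) = 28.0000
segment 2 (49.2° to 186.3°, dwell): s unchanged at 28.0000
θ = 234.9° falls in segment 3 (186.3° to 259.2°, simple-harmonic, h = 6): β = 234.9 − 186.3 = 48.6°, B = 72.9°; Δs = 6/2·(1 − cos(π·0.6667)) = 4.5000; s = 28.0000 + 4.5000 = 32.5000
velocity in seg [186.3°–259.2°] (simple-harmonic), θ in radians: β = 48.6° = 0.8482 rad, B = 72.9° = 1.2723 rad; ds/dθ = (πh/(2B)) sin(πβ/B) = (π·6/(2·1.2723)) sin(π·0.6667) = 6.415003 mm/rad

s = 32.5000, ds/dθ = 6.4150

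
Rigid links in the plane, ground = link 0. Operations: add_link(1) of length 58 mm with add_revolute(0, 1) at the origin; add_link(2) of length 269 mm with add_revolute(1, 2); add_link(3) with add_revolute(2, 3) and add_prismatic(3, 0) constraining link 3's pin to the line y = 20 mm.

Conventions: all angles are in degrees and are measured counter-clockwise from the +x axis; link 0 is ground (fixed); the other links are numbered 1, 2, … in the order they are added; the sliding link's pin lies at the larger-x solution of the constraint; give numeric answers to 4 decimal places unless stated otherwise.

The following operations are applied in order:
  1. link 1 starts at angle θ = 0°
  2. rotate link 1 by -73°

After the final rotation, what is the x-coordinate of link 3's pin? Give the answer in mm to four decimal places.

geometry: r = 58 mm, L = 269 mm, e = 20 mm; θ starts at 0°
rotate link 1 by -73°: θ ← 0° -73° = -73°
crank pin P = (r cos θ, r sin θ) = (16.957559, -55.465676)
h = r sin θ − e = -55.465676 − 20 = -75.465676
x = r cos θ + √(L² − h²) = 16.957559 + 258.197467 = 275.155025

275.1550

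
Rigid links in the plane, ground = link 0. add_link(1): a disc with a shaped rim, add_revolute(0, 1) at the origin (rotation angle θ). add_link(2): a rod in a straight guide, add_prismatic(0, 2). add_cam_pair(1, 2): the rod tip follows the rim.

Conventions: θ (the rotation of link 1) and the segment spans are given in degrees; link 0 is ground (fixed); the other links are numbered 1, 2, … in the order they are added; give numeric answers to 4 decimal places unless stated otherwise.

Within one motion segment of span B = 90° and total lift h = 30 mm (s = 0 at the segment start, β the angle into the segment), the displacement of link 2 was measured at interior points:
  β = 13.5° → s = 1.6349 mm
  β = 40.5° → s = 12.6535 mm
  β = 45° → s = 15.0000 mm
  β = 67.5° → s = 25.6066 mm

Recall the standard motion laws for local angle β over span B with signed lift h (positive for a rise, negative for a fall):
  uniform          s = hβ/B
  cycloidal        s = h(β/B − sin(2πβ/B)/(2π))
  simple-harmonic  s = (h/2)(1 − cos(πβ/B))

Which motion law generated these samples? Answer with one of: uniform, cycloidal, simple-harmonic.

candidates at β/B = r: uniform s = h·r (linear in β); cycloidal s = h·(r − sin(2πr)/(2π)); simple-harmonic s = (h/2)(1 − cos(πr))
β=13.5°: printed 1.6349 | uniform 4.5000, cycloidal 0.6372, simple-harmonic 1.6349
β=40.5°: printed 12.6535 | uniform 13.5000, cycloidal 12.0246, simple-harmonic 12.6535
β=45°: printed 15.0000 | uniform 15.0000, cycloidal 15.0000, simple-harmonic 15.0000
β=67.5°: printed 25.6066 | uniform 22.5000, cycloidal 27.2746, simple-harmonic 25.6066
only one law matches every sample → simple-harmonic

simple-harmonic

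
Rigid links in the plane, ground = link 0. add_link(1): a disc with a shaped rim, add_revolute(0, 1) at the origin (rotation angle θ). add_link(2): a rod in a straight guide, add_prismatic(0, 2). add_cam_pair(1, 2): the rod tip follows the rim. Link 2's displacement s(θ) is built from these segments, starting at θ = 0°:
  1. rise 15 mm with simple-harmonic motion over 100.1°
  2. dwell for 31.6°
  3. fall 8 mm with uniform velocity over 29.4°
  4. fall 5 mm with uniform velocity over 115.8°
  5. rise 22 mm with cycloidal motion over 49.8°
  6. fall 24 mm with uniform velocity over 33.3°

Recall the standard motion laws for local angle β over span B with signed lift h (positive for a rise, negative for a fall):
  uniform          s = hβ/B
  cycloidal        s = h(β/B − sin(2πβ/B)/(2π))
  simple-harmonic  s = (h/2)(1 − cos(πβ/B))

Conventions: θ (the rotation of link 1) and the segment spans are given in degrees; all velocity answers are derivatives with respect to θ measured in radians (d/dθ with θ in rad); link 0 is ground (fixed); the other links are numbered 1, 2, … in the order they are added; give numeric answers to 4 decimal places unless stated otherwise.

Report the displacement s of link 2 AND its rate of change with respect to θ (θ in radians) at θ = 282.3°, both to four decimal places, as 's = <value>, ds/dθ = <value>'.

segment 1 (0° to 100.1°, simple-harmonic, h = 15) is passed completely: s = 0.0000 + (15) = 15.0000
segment 2 (100.1° to 131.7°, dwell): s unchanged at 15.0000
segment 3 (131.7° to 161.1°, uniform, h = -8) is passed completely: s = 15.0000 + (-8) = 7.0000
segment 4 (161.1° to 276.9°, uniform, h = -5) is passed completely: s = 7.0000 + (-5) = 2.0000
θ = 282.3° falls in segment 5 (276.9° to 326.7°, cycloidal, h = 22): β = 282.3 − 276.9 = 5.4°, B = 49.8°; Δs = 22·(0.1084 − sin(2π·0.1084)/(2π)) = 0.1803; s = 2.0000 + 0.1803 = 2.1803
velocity in seg [276.9°–326.7°] (cycloidal), θ in radians: β = 5.4° = 0.0942 rad, B = 49.8° = 0.8692 rad; ds/dθ = (h/B)(1 − cos(2πβ/B)) = (22/0.8692)(1 − cos(2π·0.1084)) = 5.650798 mm/rad

s = 2.1803, ds/dθ = 5.6508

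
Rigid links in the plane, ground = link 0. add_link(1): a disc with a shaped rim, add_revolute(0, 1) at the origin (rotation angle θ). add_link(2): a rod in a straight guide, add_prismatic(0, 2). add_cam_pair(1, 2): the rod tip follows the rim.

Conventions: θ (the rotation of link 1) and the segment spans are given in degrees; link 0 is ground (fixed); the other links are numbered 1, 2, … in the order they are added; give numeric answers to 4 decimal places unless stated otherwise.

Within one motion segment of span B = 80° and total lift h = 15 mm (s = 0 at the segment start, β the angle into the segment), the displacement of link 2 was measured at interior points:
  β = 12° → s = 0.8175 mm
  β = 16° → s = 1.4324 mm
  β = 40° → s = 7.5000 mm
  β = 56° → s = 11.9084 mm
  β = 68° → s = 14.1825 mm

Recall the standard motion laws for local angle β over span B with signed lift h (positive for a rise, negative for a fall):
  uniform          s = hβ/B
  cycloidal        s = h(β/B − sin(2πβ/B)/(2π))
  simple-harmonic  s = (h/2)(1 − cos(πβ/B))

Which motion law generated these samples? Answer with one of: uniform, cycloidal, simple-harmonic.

candidates at β/B = r: uniform s = h·r (linear in β); cycloidal s = h·(r − sin(2πr)/(2π)); simple-harmonic s = (h/2)(1 − cos(πr))
β=12°: printed 0.8175 | uniform 2.2500, cycloidal 0.3186, simple-harmonic 0.8175
β=16°: printed 1.4324 | uniform 3.0000, cycloidal 0.7295, simple-harmonic 1.4324
β=40°: printed 7.5000 | uniform 7.5000, cycloidal 7.5000, simple-harmonic 7.5000
β=56°: printed 11.9084 | uniform 10.5000, cycloidal 12.7705, simple-harmonic 11.9084
β=68°: printed 14.1825 | uniform 12.7500, cycloidal 14.6814, simple-harmonic 14.1825
only one law matches every sample → simple-harmonic

simple-harmonic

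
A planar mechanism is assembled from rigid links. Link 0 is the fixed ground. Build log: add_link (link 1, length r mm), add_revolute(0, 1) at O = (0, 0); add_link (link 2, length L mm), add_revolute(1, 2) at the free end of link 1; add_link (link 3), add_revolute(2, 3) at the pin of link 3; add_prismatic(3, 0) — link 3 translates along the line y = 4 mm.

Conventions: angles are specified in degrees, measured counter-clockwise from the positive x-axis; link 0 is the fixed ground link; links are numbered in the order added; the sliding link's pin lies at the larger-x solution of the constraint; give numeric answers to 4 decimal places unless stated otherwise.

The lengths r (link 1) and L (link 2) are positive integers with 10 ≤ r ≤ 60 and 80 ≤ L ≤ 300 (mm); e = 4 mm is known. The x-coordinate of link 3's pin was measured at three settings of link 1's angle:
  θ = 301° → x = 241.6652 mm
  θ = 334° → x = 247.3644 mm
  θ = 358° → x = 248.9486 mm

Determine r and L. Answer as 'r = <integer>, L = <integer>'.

constraint per measurement: (x − r cos θ)² + (r sin θ − e)² = L²
subtracting the θ₁ and θ₂ equations cancels the r² and L² terms:
r = (x₁² − x₂²) / (2[(x₁cos θ₁ + e sin θ₁) − (x₂cos θ₂ + e sin θ₂)]) = 14.0001 → r = 14
L² = (x₁ − r cos θ₁)² + (r sin θ₁ − e)² = 55225.0018 → L = 235.0000 → L = 235
check at θ₃=358°: x = 248.9486 (printed 248.9486) ✓

r = 14, L = 235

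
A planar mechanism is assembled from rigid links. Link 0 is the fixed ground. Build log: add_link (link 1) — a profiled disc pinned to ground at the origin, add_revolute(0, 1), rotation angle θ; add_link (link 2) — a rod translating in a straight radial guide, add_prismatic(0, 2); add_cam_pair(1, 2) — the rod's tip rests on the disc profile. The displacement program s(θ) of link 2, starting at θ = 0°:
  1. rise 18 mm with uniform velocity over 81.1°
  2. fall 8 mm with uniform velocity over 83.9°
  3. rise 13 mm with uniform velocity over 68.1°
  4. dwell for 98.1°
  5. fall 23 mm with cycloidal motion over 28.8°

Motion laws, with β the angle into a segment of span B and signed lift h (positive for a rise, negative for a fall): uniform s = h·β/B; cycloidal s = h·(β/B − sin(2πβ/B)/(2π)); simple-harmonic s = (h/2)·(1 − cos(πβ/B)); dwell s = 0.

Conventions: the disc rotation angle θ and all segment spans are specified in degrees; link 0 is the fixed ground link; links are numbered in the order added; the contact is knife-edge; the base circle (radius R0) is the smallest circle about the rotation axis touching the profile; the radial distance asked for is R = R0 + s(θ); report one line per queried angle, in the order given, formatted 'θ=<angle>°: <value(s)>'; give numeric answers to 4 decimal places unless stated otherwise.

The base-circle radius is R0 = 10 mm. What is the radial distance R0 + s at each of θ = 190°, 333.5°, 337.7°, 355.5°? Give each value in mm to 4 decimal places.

seg 1 [0°–81.1°] uniform, h=18: full span → s += 18 → s = 18.0000
seg 2 [81.1°–165°] uniform, h=-8: full span → s += -8 → s = 10.0000
seg 3 [165°–233.1°] uniform, h=13: θ=190° here. β=25, B=68.1. 13·25/68.1 = 4.7724 → s = 14.7724
seg 3 [165°–233.1°] uniform, h=13: full span → s += 13 → s = 23.0000
seg 4 [233.1°–331.2°] dwell: s stays 23.0000
seg 5 [331.2°–360°] cycloidal, h=-23: θ=333.5° here. β=2.3, B=28.8. -23·(0.0799 − sin(2π·0.0799)/(2π)) = -0.0761 → s = 22.9239
seg 5 [331.2°–360°] cycloidal, h=-23: θ=337.7° here. β=6.5, B=28.8. -23·(0.2257 − sin(2π·0.2257)/(2π)) = -1.5730 → s = 21.4270
seg 5 [331.2°–360°] cycloidal, h=-23: θ=355.5° here. β=24.3, B=28.8. -23·(0.8438 − sin(2π·0.8438)/(2π)) = -22.4499 → s = 0.5501
θ=190°: R = R0 + s = 10 + 14.7724 = 24.7724
θ=333.5°: R = R0 + s = 10 + 22.9239 = 32.9239
θ=337.7°: R = R0 + s = 10 + 21.4270 = 31.4270
θ=355.5°: R = R0 + s = 10 + 0.5501 = 10.5501

θ=190°: 24.7724
θ=333.5°: 32.9239
θ=337.7°: 31.4270
θ=355.5°: 10.5501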